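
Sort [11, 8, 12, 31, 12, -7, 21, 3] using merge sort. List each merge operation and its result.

Divide and conquer:
  Merge [11] + [8] -> [8, 11]
  Merge [12] + [31] -> [12, 31]
  Merge [8, 11] + [12, 31] -> [8, 11, 12, 31]
  Merge [12] + [-7] -> [-7, 12]
  Merge [21] + [3] -> [3, 21]
  Merge [-7, 12] + [3, 21] -> [-7, 3, 12, 21]
  Merge [8, 11, 12, 31] + [-7, 3, 12, 21] -> [-7, 3, 8, 11, 12, 12, 21, 31]


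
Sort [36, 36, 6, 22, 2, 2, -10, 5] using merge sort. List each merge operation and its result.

Divide and conquer:
  Merge [36] + [36] -> [36, 36]
  Merge [6] + [22] -> [6, 22]
  Merge [36, 36] + [6, 22] -> [6, 22, 36, 36]
  Merge [2] + [2] -> [2, 2]
  Merge [-10] + [5] -> [-10, 5]
  Merge [2, 2] + [-10, 5] -> [-10, 2, 2, 5]
  Merge [6, 22, 36, 36] + [-10, 2, 2, 5] -> [-10, 2, 2, 5, 6, 22, 36, 36]


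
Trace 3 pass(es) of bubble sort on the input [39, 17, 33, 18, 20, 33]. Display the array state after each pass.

After pass 1: [17, 33, 18, 20, 33, 39] (5 swaps)
After pass 2: [17, 18, 20, 33, 33, 39] (2 swaps)
After pass 3: [17, 18, 20, 33, 33, 39] (0 swaps)
Total swaps: 7


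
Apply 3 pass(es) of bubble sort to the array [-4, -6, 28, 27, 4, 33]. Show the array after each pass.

After pass 1: [-6, -4, 27, 4, 28, 33] (3 swaps)
After pass 2: [-6, -4, 4, 27, 28, 33] (1 swaps)
After pass 3: [-6, -4, 4, 27, 28, 33] (0 swaps)
Total swaps: 4


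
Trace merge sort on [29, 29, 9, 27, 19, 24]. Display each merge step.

Divide and conquer:
  Merge [29] + [9] -> [9, 29]
  Merge [29] + [9, 29] -> [9, 29, 29]
  Merge [19] + [24] -> [19, 24]
  Merge [27] + [19, 24] -> [19, 24, 27]
  Merge [9, 29, 29] + [19, 24, 27] -> [9, 19, 24, 27, 29, 29]


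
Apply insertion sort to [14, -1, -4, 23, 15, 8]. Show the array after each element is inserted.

First element 14 is already 'sorted'
Insert -1: shifted 1 elements -> [-1, 14, -4, 23, 15, 8]
Insert -4: shifted 2 elements -> [-4, -1, 14, 23, 15, 8]
Insert 23: shifted 0 elements -> [-4, -1, 14, 23, 15, 8]
Insert 15: shifted 1 elements -> [-4, -1, 14, 15, 23, 8]
Insert 8: shifted 3 elements -> [-4, -1, 8, 14, 15, 23]


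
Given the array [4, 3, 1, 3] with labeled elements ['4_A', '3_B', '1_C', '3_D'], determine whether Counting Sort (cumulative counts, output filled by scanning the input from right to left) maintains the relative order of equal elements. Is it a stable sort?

Trace Counting Sort on the labeled array (the key is the number; the letter only tracks identity):
  Counts for values 0..4: [0, 1, 0, 2, 1]
  Cumulative counts: [0, 1, 1, 3, 4]
  Scan right to left: place 3_D at output index 2
  Scan right to left: place 1_C at output index 0
  Scan right to left: place 3_B at output index 1
  Scan right to left: place 4_A at output index 3
  Output: [1_C, 3_B, 3_D, 4_A]
Equal keys:
  value 3: originally 3_B, 3_D; after sorting 3_B, 3_D -> order preserved
All equal keys kept their original relative order. Counting Sort is stable: scanning the input right to left with decreasing cumulative counts places later duplicates at later output positions.
Answer: Stable


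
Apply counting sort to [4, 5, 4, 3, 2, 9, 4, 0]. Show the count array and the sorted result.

Count array: [1, 0, 1, 1, 3, 1, 0, 0, 0, 1]
(count[i] = number of elements equal to i)
Cumulative count: [1, 1, 2, 3, 6, 7, 7, 7, 7, 8]
Sorted: [0, 2, 3, 4, 4, 4, 5, 9]


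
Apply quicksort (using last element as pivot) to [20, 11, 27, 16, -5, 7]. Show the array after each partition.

Partition 1: pivot=7 at index 1 -> [-5, 7, 27, 16, 20, 11]
Partition 2: pivot=11 at index 2 -> [-5, 7, 11, 16, 20, 27]
Partition 3: pivot=27 at index 5 -> [-5, 7, 11, 16, 20, 27]
Partition 4: pivot=20 at index 4 -> [-5, 7, 11, 16, 20, 27]


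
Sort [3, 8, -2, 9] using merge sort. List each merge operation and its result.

Divide and conquer:
  Merge [3] + [8] -> [3, 8]
  Merge [-2] + [9] -> [-2, 9]
  Merge [3, 8] + [-2, 9] -> [-2, 3, 8, 9]


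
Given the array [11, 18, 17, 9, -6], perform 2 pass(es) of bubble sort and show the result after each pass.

After pass 1: [11, 17, 9, -6, 18] (3 swaps)
After pass 2: [11, 9, -6, 17, 18] (2 swaps)
Total swaps: 5


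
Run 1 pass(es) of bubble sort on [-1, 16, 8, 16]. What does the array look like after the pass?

After pass 1: [-1, 8, 16, 16] (1 swaps)
Total swaps: 1


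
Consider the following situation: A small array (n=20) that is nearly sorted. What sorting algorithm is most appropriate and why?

Best choice: Insertion sort
Reason: Insertion sort is O(n) for nearly sorted arrays and has low overhead


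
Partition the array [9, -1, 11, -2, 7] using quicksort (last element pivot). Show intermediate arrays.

Partition 1: pivot=7 at index 2 -> [-1, -2, 7, 9, 11]
Partition 2: pivot=-2 at index 0 -> [-2, -1, 7, 9, 11]
Partition 3: pivot=11 at index 4 -> [-2, -1, 7, 9, 11]


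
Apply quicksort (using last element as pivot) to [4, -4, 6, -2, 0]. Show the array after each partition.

Partition 1: pivot=0 at index 2 -> [-4, -2, 0, 4, 6]
Partition 2: pivot=-2 at index 1 -> [-4, -2, 0, 4, 6]
Partition 3: pivot=6 at index 4 -> [-4, -2, 0, 4, 6]


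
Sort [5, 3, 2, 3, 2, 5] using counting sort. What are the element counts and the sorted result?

Count array: [0, 0, 2, 2, 0, 2]
(count[i] = number of elements equal to i)
Cumulative count: [0, 0, 2, 4, 4, 6]
Sorted: [2, 2, 3, 3, 5, 5]


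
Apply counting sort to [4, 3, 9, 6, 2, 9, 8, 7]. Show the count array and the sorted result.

Count array: [0, 0, 1, 1, 1, 0, 1, 1, 1, 2]
(count[i] = number of elements equal to i)
Cumulative count: [0, 0, 1, 2, 3, 3, 4, 5, 6, 8]
Sorted: [2, 3, 4, 6, 7, 8, 9, 9]


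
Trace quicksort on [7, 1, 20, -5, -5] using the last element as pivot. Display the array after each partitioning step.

Partition 1: pivot=-5 at index 1 -> [-5, -5, 20, 7, 1]
Partition 2: pivot=1 at index 2 -> [-5, -5, 1, 7, 20]
Partition 3: pivot=20 at index 4 -> [-5, -5, 1, 7, 20]


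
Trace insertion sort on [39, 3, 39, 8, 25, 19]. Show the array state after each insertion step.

First element 39 is already 'sorted'
Insert 3: shifted 1 elements -> [3, 39, 39, 8, 25, 19]
Insert 39: shifted 0 elements -> [3, 39, 39, 8, 25, 19]
Insert 8: shifted 2 elements -> [3, 8, 39, 39, 25, 19]
Insert 25: shifted 2 elements -> [3, 8, 25, 39, 39, 19]
Insert 19: shifted 3 elements -> [3, 8, 19, 25, 39, 39]


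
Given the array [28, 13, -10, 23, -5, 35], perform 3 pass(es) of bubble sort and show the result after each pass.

After pass 1: [13, -10, 23, -5, 28, 35] (4 swaps)
After pass 2: [-10, 13, -5, 23, 28, 35] (2 swaps)
After pass 3: [-10, -5, 13, 23, 28, 35] (1 swaps)
Total swaps: 7


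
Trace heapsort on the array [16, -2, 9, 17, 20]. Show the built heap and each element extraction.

Build heap: [20, 17, 9, 16, -2]
Extract 20: [17, 16, 9, -2, 20]
Extract 17: [16, -2, 9, 17, 20]
Extract 16: [9, -2, 16, 17, 20]
Extract 9: [-2, 9, 16, 17, 20]


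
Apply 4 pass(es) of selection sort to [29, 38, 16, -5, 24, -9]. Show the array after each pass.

Pass 1: Select minimum -9 at index 5, swap -> [-9, 38, 16, -5, 24, 29]
Pass 2: Select minimum -5 at index 3, swap -> [-9, -5, 16, 38, 24, 29]
Pass 3: Select minimum 16 at index 2, swap -> [-9, -5, 16, 38, 24, 29]
Pass 4: Select minimum 24 at index 4, swap -> [-9, -5, 16, 24, 38, 29]


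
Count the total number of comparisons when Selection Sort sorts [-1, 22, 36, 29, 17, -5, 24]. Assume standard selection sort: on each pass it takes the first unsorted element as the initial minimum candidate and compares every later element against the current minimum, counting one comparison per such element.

Pass 1: scan indices 1..6 for the minimum = 6 comparison(s); min is -5, place at index 0 -> [-5, 22, 36, 29, 17, -1, 24]
Pass 2: scan indices 2..6 for the minimum = 5 comparison(s); min is -1, place at index 1 -> [-5, -1, 36, 29, 17, 22, 24]
Pass 3: scan indices 3..6 for the minimum = 4 comparison(s); min is 17, place at index 2 -> [-5, -1, 17, 29, 36, 22, 24]
Pass 4: scan indices 4..6 for the minimum = 3 comparison(s); min is 22, place at index 3 -> [-5, -1, 17, 22, 36, 29, 24]
Pass 5: scan indices 5..6 for the minimum = 2 comparison(s); min is 24, place at index 4 -> [-5, -1, 17, 22, 24, 29, 36]
Pass 6: scan indices 6..6 for the minimum = 1 comparison(s); min is 29, place at index 5 -> [-5, -1, 17, 22, 24, 29, 36]
Selection sort always scans the whole unsorted suffix, so the count is (n-1) + (n-2) + ... + 1 = n(n-1)/2 = 7*6/2 = 21 regardless of the input order.
Total comparisons: 6 + 5 + 4 + 3 + 2 + 1 = 21


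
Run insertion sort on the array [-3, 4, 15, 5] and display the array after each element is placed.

First element -3 is already 'sorted'
Insert 4: shifted 0 elements -> [-3, 4, 15, 5]
Insert 15: shifted 0 elements -> [-3, 4, 15, 5]
Insert 5: shifted 1 elements -> [-3, 4, 5, 15]


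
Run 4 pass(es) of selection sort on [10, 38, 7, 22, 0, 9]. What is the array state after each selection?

Pass 1: Select minimum 0 at index 4, swap -> [0, 38, 7, 22, 10, 9]
Pass 2: Select minimum 7 at index 2, swap -> [0, 7, 38, 22, 10, 9]
Pass 3: Select minimum 9 at index 5, swap -> [0, 7, 9, 22, 10, 38]
Pass 4: Select minimum 10 at index 4, swap -> [0, 7, 9, 10, 22, 38]


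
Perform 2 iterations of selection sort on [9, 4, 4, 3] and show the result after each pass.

Pass 1: Select minimum 3 at index 3, swap -> [3, 4, 4, 9]
Pass 2: Select minimum 4 at index 1, swap -> [3, 4, 4, 9]


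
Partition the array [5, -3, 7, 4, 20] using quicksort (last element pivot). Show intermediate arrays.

Partition 1: pivot=20 at index 4 -> [5, -3, 7, 4, 20]
Partition 2: pivot=4 at index 1 -> [-3, 4, 7, 5, 20]
Partition 3: pivot=5 at index 2 -> [-3, 4, 5, 7, 20]


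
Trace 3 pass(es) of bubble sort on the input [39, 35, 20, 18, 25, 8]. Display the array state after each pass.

After pass 1: [35, 20, 18, 25, 8, 39] (5 swaps)
After pass 2: [20, 18, 25, 8, 35, 39] (4 swaps)
After pass 3: [18, 20, 8, 25, 35, 39] (2 swaps)
Total swaps: 11


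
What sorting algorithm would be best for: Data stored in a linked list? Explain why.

Best choice: Merge sort
Reason: Merge sort doesn't require random access; can be done in O(1) extra space for linked lists


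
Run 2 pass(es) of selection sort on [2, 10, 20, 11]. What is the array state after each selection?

Pass 1: Select minimum 2 at index 0, swap -> [2, 10, 20, 11]
Pass 2: Select minimum 10 at index 1, swap -> [2, 10, 20, 11]


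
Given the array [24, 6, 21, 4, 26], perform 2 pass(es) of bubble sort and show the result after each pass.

After pass 1: [6, 21, 4, 24, 26] (3 swaps)
After pass 2: [6, 4, 21, 24, 26] (1 swaps)
Total swaps: 4


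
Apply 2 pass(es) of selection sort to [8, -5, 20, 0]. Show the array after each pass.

Pass 1: Select minimum -5 at index 1, swap -> [-5, 8, 20, 0]
Pass 2: Select minimum 0 at index 3, swap -> [-5, 0, 20, 8]


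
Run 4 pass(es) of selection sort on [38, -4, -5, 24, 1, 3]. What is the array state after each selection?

Pass 1: Select minimum -5 at index 2, swap -> [-5, -4, 38, 24, 1, 3]
Pass 2: Select minimum -4 at index 1, swap -> [-5, -4, 38, 24, 1, 3]
Pass 3: Select minimum 1 at index 4, swap -> [-5, -4, 1, 24, 38, 3]
Pass 4: Select minimum 3 at index 5, swap -> [-5, -4, 1, 3, 38, 24]


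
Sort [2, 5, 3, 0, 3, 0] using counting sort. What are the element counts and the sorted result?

Count array: [2, 0, 1, 2, 0, 1]
(count[i] = number of elements equal to i)
Cumulative count: [2, 2, 3, 5, 5, 6]
Sorted: [0, 0, 2, 3, 3, 5]


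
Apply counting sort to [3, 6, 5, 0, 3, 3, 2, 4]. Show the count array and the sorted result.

Count array: [1, 0, 1, 3, 1, 1, 1]
(count[i] = number of elements equal to i)
Cumulative count: [1, 1, 2, 5, 6, 7, 8]
Sorted: [0, 2, 3, 3, 3, 4, 5, 6]


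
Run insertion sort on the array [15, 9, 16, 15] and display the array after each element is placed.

First element 15 is already 'sorted'
Insert 9: shifted 1 elements -> [9, 15, 16, 15]
Insert 16: shifted 0 elements -> [9, 15, 16, 15]
Insert 15: shifted 1 elements -> [9, 15, 15, 16]


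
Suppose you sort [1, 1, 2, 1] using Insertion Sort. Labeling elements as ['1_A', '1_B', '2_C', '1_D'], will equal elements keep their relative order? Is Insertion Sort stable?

Trace Insertion Sort on the labeled array (the key is the number; the letter only tracks identity):
  Insert 1_B at index 1: [1_A, 1_B, 2_C, 1_D]
  Insert 2_C at index 2: [1_A, 1_B, 2_C, 1_D]
  Insert 1_D at index 2: [1_A, 1_B, 1_D, 2_C]
Final order: [1_A, 1_B, 1_D, 2_C]
Equal keys:
  value 1: originally 1_A, 1_B, 1_D; after sorting 1_A, 1_B, 1_D -> order preserved
All equal keys kept their original relative order. Insertion Sort is stable: elements are shifted only while they are strictly greater than the key, so a key is inserted after any equal elements already placed.
Answer: Stable


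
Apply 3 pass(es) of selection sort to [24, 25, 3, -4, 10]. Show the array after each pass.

Pass 1: Select minimum -4 at index 3, swap -> [-4, 25, 3, 24, 10]
Pass 2: Select minimum 3 at index 2, swap -> [-4, 3, 25, 24, 10]
Pass 3: Select minimum 10 at index 4, swap -> [-4, 3, 10, 24, 25]


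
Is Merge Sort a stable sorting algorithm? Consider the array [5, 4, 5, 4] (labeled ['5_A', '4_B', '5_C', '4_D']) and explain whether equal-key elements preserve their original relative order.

Trace Merge Sort on the labeled array (the key is the number; the letter only tracks identity):
  Merge [5_A] + [4_B] -> [4_B, 5_A]
  Merge [5_C] + [4_D] -> [4_D, 5_C]
  Merge [4_B, 5_A] + [4_D, 5_C] -> [4_B, 4_D, 5_A, 5_C]
Final order: [4_B, 4_D, 5_A, 5_C]
Equal keys:
  value 4: originally 4_B, 4_D; after sorting 4_B, 4_D -> order preserved
  value 5: originally 5_A, 5_C; after sorting 5_A, 5_C -> order preserved
All equal keys kept their original relative order. Merge Sort is stable: when the heads of the two halves are equal the merge takes from the left half first.
Answer: Stable


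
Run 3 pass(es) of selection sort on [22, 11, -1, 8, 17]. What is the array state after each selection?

Pass 1: Select minimum -1 at index 2, swap -> [-1, 11, 22, 8, 17]
Pass 2: Select minimum 8 at index 3, swap -> [-1, 8, 22, 11, 17]
Pass 3: Select minimum 11 at index 3, swap -> [-1, 8, 11, 22, 17]


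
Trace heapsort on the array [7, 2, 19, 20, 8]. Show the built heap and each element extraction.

Build heap: [20, 8, 19, 2, 7]
Extract 20: [19, 8, 7, 2, 20]
Extract 19: [8, 2, 7, 19, 20]
Extract 8: [7, 2, 8, 19, 20]
Extract 7: [2, 7, 8, 19, 20]


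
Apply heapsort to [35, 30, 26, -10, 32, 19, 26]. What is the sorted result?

Build heap: [35, 32, 26, -10, 30, 19, 26]
Extract 35: [32, 30, 26, -10, 26, 19, 35]
Extract 32: [30, 26, 26, -10, 19, 32, 35]
Extract 30: [26, 19, 26, -10, 30, 32, 35]
Extract 26: [26, 19, -10, 26, 30, 32, 35]
Extract 26: [19, -10, 26, 26, 30, 32, 35]
Extract 19: [-10, 19, 26, 26, 30, 32, 35]


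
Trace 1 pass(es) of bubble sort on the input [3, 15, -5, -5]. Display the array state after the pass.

After pass 1: [3, -5, -5, 15] (2 swaps)
Total swaps: 2


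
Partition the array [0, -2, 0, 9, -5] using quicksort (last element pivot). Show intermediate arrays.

Partition 1: pivot=-5 at index 0 -> [-5, -2, 0, 9, 0]
Partition 2: pivot=0 at index 3 -> [-5, -2, 0, 0, 9]
Partition 3: pivot=0 at index 2 -> [-5, -2, 0, 0, 9]


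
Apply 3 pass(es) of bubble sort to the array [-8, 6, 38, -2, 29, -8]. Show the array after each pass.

After pass 1: [-8, 6, -2, 29, -8, 38] (3 swaps)
After pass 2: [-8, -2, 6, -8, 29, 38] (2 swaps)
After pass 3: [-8, -2, -8, 6, 29, 38] (1 swaps)
Total swaps: 6


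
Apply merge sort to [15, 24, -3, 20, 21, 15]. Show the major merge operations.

Divide and conquer:
  Merge [24] + [-3] -> [-3, 24]
  Merge [15] + [-3, 24] -> [-3, 15, 24]
  Merge [21] + [15] -> [15, 21]
  Merge [20] + [15, 21] -> [15, 20, 21]
  Merge [-3, 15, 24] + [15, 20, 21] -> [-3, 15, 15, 20, 21, 24]


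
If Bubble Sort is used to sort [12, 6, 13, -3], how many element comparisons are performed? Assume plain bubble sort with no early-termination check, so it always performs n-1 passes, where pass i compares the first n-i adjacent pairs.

Pass 1: compare adjacent pairs (0,1)..(2,3) = 3 comparison(s), 2 swap(s) -> [6, 12, -3, 13]
Pass 2: compare adjacent pairs (0,1)..(1,2) = 2 comparison(s), 1 swap(s) -> [6, -3, 12, 13]
Pass 3: compare adjacent pairs (0,1)..(0,1) = 1 comparison(s), 1 swap(s) -> [-3, 6, 12, 13]
Total comparisons: 3 + 2 + 1 = 6


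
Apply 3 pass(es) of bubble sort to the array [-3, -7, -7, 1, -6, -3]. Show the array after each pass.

After pass 1: [-7, -7, -3, -6, -3, 1] (4 swaps)
After pass 2: [-7, -7, -6, -3, -3, 1] (1 swaps)
After pass 3: [-7, -7, -6, -3, -3, 1] (0 swaps)
Total swaps: 5


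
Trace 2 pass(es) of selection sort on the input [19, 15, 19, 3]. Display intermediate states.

Pass 1: Select minimum 3 at index 3, swap -> [3, 15, 19, 19]
Pass 2: Select minimum 15 at index 1, swap -> [3, 15, 19, 19]


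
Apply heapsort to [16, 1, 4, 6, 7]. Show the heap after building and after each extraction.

Build heap: [16, 7, 4, 6, 1]
Extract 16: [7, 6, 4, 1, 16]
Extract 7: [6, 1, 4, 7, 16]
Extract 6: [4, 1, 6, 7, 16]
Extract 4: [1, 4, 6, 7, 16]


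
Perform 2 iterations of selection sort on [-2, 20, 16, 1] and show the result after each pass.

Pass 1: Select minimum -2 at index 0, swap -> [-2, 20, 16, 1]
Pass 2: Select minimum 1 at index 3, swap -> [-2, 1, 16, 20]


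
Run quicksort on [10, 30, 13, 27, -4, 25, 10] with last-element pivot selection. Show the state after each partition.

Partition 1: pivot=10 at index 2 -> [10, -4, 10, 27, 30, 25, 13]
Partition 2: pivot=-4 at index 0 -> [-4, 10, 10, 27, 30, 25, 13]
Partition 3: pivot=13 at index 3 -> [-4, 10, 10, 13, 30, 25, 27]
Partition 4: pivot=27 at index 5 -> [-4, 10, 10, 13, 25, 27, 30]


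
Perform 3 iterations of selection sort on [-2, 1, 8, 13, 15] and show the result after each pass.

Pass 1: Select minimum -2 at index 0, swap -> [-2, 1, 8, 13, 15]
Pass 2: Select minimum 1 at index 1, swap -> [-2, 1, 8, 13, 15]
Pass 3: Select minimum 8 at index 2, swap -> [-2, 1, 8, 13, 15]


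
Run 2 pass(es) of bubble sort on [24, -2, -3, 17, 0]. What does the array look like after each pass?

After pass 1: [-2, -3, 17, 0, 24] (4 swaps)
After pass 2: [-3, -2, 0, 17, 24] (2 swaps)
Total swaps: 6


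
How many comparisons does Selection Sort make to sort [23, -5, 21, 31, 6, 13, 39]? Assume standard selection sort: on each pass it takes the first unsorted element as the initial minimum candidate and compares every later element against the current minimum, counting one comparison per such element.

Pass 1: scan indices 1..6 for the minimum = 6 comparison(s); min is -5, place at index 0 -> [-5, 23, 21, 31, 6, 13, 39]
Pass 2: scan indices 2..6 for the minimum = 5 comparison(s); min is 6, place at index 1 -> [-5, 6, 21, 31, 23, 13, 39]
Pass 3: scan indices 3..6 for the minimum = 4 comparison(s); min is 13, place at index 2 -> [-5, 6, 13, 31, 23, 21, 39]
Pass 4: scan indices 4..6 for the minimum = 3 comparison(s); min is 21, place at index 3 -> [-5, 6, 13, 21, 23, 31, 39]
Pass 5: scan indices 5..6 for the minimum = 2 comparison(s); min is 23, place at index 4 -> [-5, 6, 13, 21, 23, 31, 39]
Pass 6: scan indices 6..6 for the minimum = 1 comparison(s); min is 31, place at index 5 -> [-5, 6, 13, 21, 23, 31, 39]
Selection sort always scans the whole unsorted suffix, so the count is (n-1) + (n-2) + ... + 1 = n(n-1)/2 = 7*6/2 = 21 regardless of the input order.
Total comparisons: 6 + 5 + 4 + 3 + 2 + 1 = 21


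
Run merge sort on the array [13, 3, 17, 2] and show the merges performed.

Divide and conquer:
  Merge [13] + [3] -> [3, 13]
  Merge [17] + [2] -> [2, 17]
  Merge [3, 13] + [2, 17] -> [2, 3, 13, 17]


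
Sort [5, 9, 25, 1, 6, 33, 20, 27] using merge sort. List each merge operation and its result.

Divide and conquer:
  Merge [5] + [9] -> [5, 9]
  Merge [25] + [1] -> [1, 25]
  Merge [5, 9] + [1, 25] -> [1, 5, 9, 25]
  Merge [6] + [33] -> [6, 33]
  Merge [20] + [27] -> [20, 27]
  Merge [6, 33] + [20, 27] -> [6, 20, 27, 33]
  Merge [1, 5, 9, 25] + [6, 20, 27, 33] -> [1, 5, 6, 9, 20, 25, 27, 33]


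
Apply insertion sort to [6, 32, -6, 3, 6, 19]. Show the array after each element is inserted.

First element 6 is already 'sorted'
Insert 32: shifted 0 elements -> [6, 32, -6, 3, 6, 19]
Insert -6: shifted 2 elements -> [-6, 6, 32, 3, 6, 19]
Insert 3: shifted 2 elements -> [-6, 3, 6, 32, 6, 19]
Insert 6: shifted 1 elements -> [-6, 3, 6, 6, 32, 19]
Insert 19: shifted 1 elements -> [-6, 3, 6, 6, 19, 32]


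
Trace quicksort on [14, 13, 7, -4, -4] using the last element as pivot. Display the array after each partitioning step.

Partition 1: pivot=-4 at index 1 -> [-4, -4, 7, 14, 13]
Partition 2: pivot=13 at index 3 -> [-4, -4, 7, 13, 14]


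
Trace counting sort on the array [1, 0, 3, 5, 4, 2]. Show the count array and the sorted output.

Count array: [1, 1, 1, 1, 1, 1]
(count[i] = number of elements equal to i)
Cumulative count: [1, 2, 3, 4, 5, 6]
Sorted: [0, 1, 2, 3, 4, 5]


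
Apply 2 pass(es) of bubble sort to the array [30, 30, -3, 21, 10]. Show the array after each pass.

After pass 1: [30, -3, 21, 10, 30] (3 swaps)
After pass 2: [-3, 21, 10, 30, 30] (3 swaps)
Total swaps: 6


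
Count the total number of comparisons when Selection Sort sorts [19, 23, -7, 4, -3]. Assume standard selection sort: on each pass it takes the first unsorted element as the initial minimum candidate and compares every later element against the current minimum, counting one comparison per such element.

Pass 1: scan indices 1..4 for the minimum = 4 comparison(s); min is -7, place at index 0 -> [-7, 23, 19, 4, -3]
Pass 2: scan indices 2..4 for the minimum = 3 comparison(s); min is -3, place at index 1 -> [-7, -3, 19, 4, 23]
Pass 3: scan indices 3..4 for the minimum = 2 comparison(s); min is 4, place at index 2 -> [-7, -3, 4, 19, 23]
Pass 4: scan indices 4..4 for the minimum = 1 comparison(s); min is 19, place at index 3 -> [-7, -3, 4, 19, 23]
Selection sort always scans the whole unsorted suffix, so the count is (n-1) + (n-2) + ... + 1 = n(n-1)/2 = 5*4/2 = 10 regardless of the input order.
Total comparisons: 4 + 3 + 2 + 1 = 10


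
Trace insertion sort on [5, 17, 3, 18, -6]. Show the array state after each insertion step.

First element 5 is already 'sorted'
Insert 17: shifted 0 elements -> [5, 17, 3, 18, -6]
Insert 3: shifted 2 elements -> [3, 5, 17, 18, -6]
Insert 18: shifted 0 elements -> [3, 5, 17, 18, -6]
Insert -6: shifted 4 elements -> [-6, 3, 5, 17, 18]


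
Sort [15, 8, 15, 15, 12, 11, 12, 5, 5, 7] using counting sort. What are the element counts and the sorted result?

Count array: [0, 0, 0, 0, 0, 2, 0, 1, 1, 0, 0, 1, 2, 0, 0, 3]
(count[i] = number of elements equal to i)
Cumulative count: [0, 0, 0, 0, 0, 2, 2, 3, 4, 4, 4, 5, 7, 7, 7, 10]
Sorted: [5, 5, 7, 8, 11, 12, 12, 15, 15, 15]


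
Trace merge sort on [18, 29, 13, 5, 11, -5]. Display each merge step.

Divide and conquer:
  Merge [29] + [13] -> [13, 29]
  Merge [18] + [13, 29] -> [13, 18, 29]
  Merge [11] + [-5] -> [-5, 11]
  Merge [5] + [-5, 11] -> [-5, 5, 11]
  Merge [13, 18, 29] + [-5, 5, 11] -> [-5, 5, 11, 13, 18, 29]


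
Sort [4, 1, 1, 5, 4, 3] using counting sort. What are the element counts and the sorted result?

Count array: [0, 2, 0, 1, 2, 1]
(count[i] = number of elements equal to i)
Cumulative count: [0, 2, 2, 3, 5, 6]
Sorted: [1, 1, 3, 4, 4, 5]


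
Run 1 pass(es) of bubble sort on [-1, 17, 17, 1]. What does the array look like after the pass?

After pass 1: [-1, 17, 1, 17] (1 swaps)
Total swaps: 1


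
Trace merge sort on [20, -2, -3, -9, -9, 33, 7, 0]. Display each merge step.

Divide and conquer:
  Merge [20] + [-2] -> [-2, 20]
  Merge [-3] + [-9] -> [-9, -3]
  Merge [-2, 20] + [-9, -3] -> [-9, -3, -2, 20]
  Merge [-9] + [33] -> [-9, 33]
  Merge [7] + [0] -> [0, 7]
  Merge [-9, 33] + [0, 7] -> [-9, 0, 7, 33]
  Merge [-9, -3, -2, 20] + [-9, 0, 7, 33] -> [-9, -9, -3, -2, 0, 7, 20, 33]


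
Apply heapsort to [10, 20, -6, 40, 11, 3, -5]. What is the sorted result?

Build heap: [40, 20, 3, 10, 11, -6, -5]
Extract 40: [20, 11, 3, 10, -5, -6, 40]
Extract 20: [11, 10, 3, -6, -5, 20, 40]
Extract 11: [10, -5, 3, -6, 11, 20, 40]
Extract 10: [3, -5, -6, 10, 11, 20, 40]
Extract 3: [-5, -6, 3, 10, 11, 20, 40]
Extract -5: [-6, -5, 3, 10, 11, 20, 40]


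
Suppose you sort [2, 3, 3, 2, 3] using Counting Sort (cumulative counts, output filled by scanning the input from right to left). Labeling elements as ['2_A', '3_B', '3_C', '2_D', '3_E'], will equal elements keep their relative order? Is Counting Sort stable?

Trace Counting Sort on the labeled array (the key is the number; the letter only tracks identity):
  Counts for values 0..3: [0, 0, 2, 3]
  Cumulative counts: [0, 0, 2, 5]
  Scan right to left: place 3_E at output index 4
  Scan right to left: place 2_D at output index 1
  Scan right to left: place 3_C at output index 3
  Scan right to left: place 3_B at output index 2
  Scan right to left: place 2_A at output index 0
  Output: [2_A, 2_D, 3_B, 3_C, 3_E]
Equal keys:
  value 2: originally 2_A, 2_D; after sorting 2_A, 2_D -> order preserved
  value 3: originally 3_B, 3_C, 3_E; after sorting 3_B, 3_C, 3_E -> order preserved
All equal keys kept their original relative order. Counting Sort is stable: scanning the input right to left with decreasing cumulative counts places later duplicates at later output positions.
Answer: Stable


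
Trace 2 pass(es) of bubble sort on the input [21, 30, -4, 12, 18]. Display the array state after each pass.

After pass 1: [21, -4, 12, 18, 30] (3 swaps)
After pass 2: [-4, 12, 18, 21, 30] (3 swaps)
Total swaps: 6


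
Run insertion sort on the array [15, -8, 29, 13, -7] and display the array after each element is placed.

First element 15 is already 'sorted'
Insert -8: shifted 1 elements -> [-8, 15, 29, 13, -7]
Insert 29: shifted 0 elements -> [-8, 15, 29, 13, -7]
Insert 13: shifted 2 elements -> [-8, 13, 15, 29, -7]
Insert -7: shifted 3 elements -> [-8, -7, 13, 15, 29]


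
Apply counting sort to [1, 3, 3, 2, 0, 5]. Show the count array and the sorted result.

Count array: [1, 1, 1, 2, 0, 1]
(count[i] = number of elements equal to i)
Cumulative count: [1, 2, 3, 5, 5, 6]
Sorted: [0, 1, 2, 3, 3, 5]


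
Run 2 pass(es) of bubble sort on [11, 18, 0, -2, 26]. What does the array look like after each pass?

After pass 1: [11, 0, -2, 18, 26] (2 swaps)
After pass 2: [0, -2, 11, 18, 26] (2 swaps)
Total swaps: 4


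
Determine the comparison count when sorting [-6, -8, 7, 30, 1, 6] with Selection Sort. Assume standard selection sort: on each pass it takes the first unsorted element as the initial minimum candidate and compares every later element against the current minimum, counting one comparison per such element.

Pass 1: scan indices 1..5 for the minimum = 5 comparison(s); min is -8, place at index 0 -> [-8, -6, 7, 30, 1, 6]
Pass 2: scan indices 2..5 for the minimum = 4 comparison(s); min is -6, place at index 1 -> [-8, -6, 7, 30, 1, 6]
Pass 3: scan indices 3..5 for the minimum = 3 comparison(s); min is 1, place at index 2 -> [-8, -6, 1, 30, 7, 6]
Pass 4: scan indices 4..5 for the minimum = 2 comparison(s); min is 6, place at index 3 -> [-8, -6, 1, 6, 7, 30]
Pass 5: scan indices 5..5 for the minimum = 1 comparison(s); min is 7, place at index 4 -> [-8, -6, 1, 6, 7, 30]
Selection sort always scans the whole unsorted suffix, so the count is (n-1) + (n-2) + ... + 1 = n(n-1)/2 = 6*5/2 = 15 regardless of the input order.
Total comparisons: 5 + 4 + 3 + 2 + 1 = 15


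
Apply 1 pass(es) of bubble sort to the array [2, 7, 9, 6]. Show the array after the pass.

After pass 1: [2, 7, 6, 9] (1 swaps)
Total swaps: 1


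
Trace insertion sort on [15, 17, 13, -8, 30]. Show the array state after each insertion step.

First element 15 is already 'sorted'
Insert 17: shifted 0 elements -> [15, 17, 13, -8, 30]
Insert 13: shifted 2 elements -> [13, 15, 17, -8, 30]
Insert -8: shifted 3 elements -> [-8, 13, 15, 17, 30]
Insert 30: shifted 0 elements -> [-8, 13, 15, 17, 30]


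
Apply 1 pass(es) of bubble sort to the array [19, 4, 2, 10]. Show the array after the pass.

After pass 1: [4, 2, 10, 19] (3 swaps)
Total swaps: 3


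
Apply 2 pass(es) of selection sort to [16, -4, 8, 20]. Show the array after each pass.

Pass 1: Select minimum -4 at index 1, swap -> [-4, 16, 8, 20]
Pass 2: Select minimum 8 at index 2, swap -> [-4, 8, 16, 20]


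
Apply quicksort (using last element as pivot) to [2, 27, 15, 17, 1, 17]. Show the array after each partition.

Partition 1: pivot=17 at index 4 -> [2, 15, 17, 1, 17, 27]
Partition 2: pivot=1 at index 0 -> [1, 15, 17, 2, 17, 27]
Partition 3: pivot=2 at index 1 -> [1, 2, 17, 15, 17, 27]
Partition 4: pivot=15 at index 2 -> [1, 2, 15, 17, 17, 27]


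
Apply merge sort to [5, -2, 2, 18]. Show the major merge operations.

Divide and conquer:
  Merge [5] + [-2] -> [-2, 5]
  Merge [2] + [18] -> [2, 18]
  Merge [-2, 5] + [2, 18] -> [-2, 2, 5, 18]


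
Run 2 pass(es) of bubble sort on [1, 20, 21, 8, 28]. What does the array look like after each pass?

After pass 1: [1, 20, 8, 21, 28] (1 swaps)
After pass 2: [1, 8, 20, 21, 28] (1 swaps)
Total swaps: 2


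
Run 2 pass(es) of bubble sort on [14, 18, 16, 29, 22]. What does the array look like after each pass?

After pass 1: [14, 16, 18, 22, 29] (2 swaps)
After pass 2: [14, 16, 18, 22, 29] (0 swaps)
Total swaps: 2


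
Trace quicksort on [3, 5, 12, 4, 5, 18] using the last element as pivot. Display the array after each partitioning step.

Partition 1: pivot=18 at index 5 -> [3, 5, 12, 4, 5, 18]
Partition 2: pivot=5 at index 3 -> [3, 5, 4, 5, 12, 18]
Partition 3: pivot=4 at index 1 -> [3, 4, 5, 5, 12, 18]


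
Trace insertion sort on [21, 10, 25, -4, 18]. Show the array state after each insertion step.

First element 21 is already 'sorted'
Insert 10: shifted 1 elements -> [10, 21, 25, -4, 18]
Insert 25: shifted 0 elements -> [10, 21, 25, -4, 18]
Insert -4: shifted 3 elements -> [-4, 10, 21, 25, 18]
Insert 18: shifted 2 elements -> [-4, 10, 18, 21, 25]


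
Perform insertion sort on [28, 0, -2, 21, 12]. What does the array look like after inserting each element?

First element 28 is already 'sorted'
Insert 0: shifted 1 elements -> [0, 28, -2, 21, 12]
Insert -2: shifted 2 elements -> [-2, 0, 28, 21, 12]
Insert 21: shifted 1 elements -> [-2, 0, 21, 28, 12]
Insert 12: shifted 2 elements -> [-2, 0, 12, 21, 28]


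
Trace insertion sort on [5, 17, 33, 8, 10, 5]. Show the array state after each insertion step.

First element 5 is already 'sorted'
Insert 17: shifted 0 elements -> [5, 17, 33, 8, 10, 5]
Insert 33: shifted 0 elements -> [5, 17, 33, 8, 10, 5]
Insert 8: shifted 2 elements -> [5, 8, 17, 33, 10, 5]
Insert 10: shifted 2 elements -> [5, 8, 10, 17, 33, 5]
Insert 5: shifted 4 elements -> [5, 5, 8, 10, 17, 33]


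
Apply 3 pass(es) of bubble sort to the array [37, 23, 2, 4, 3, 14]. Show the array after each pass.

After pass 1: [23, 2, 4, 3, 14, 37] (5 swaps)
After pass 2: [2, 4, 3, 14, 23, 37] (4 swaps)
After pass 3: [2, 3, 4, 14, 23, 37] (1 swaps)
Total swaps: 10


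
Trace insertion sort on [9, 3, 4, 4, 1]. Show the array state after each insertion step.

First element 9 is already 'sorted'
Insert 3: shifted 1 elements -> [3, 9, 4, 4, 1]
Insert 4: shifted 1 elements -> [3, 4, 9, 4, 1]
Insert 4: shifted 1 elements -> [3, 4, 4, 9, 1]
Insert 1: shifted 4 elements -> [1, 3, 4, 4, 9]


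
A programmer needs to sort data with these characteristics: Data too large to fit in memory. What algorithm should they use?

Best choice: External merge sort
Reason: Minimizes disk I/O by sequential reads/writes


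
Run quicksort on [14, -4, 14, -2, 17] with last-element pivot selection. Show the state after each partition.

Partition 1: pivot=17 at index 4 -> [14, -4, 14, -2, 17]
Partition 2: pivot=-2 at index 1 -> [-4, -2, 14, 14, 17]
Partition 3: pivot=14 at index 3 -> [-4, -2, 14, 14, 17]


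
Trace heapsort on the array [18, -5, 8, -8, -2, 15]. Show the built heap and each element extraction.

Build heap: [18, -2, 15, -8, -5, 8]
Extract 18: [15, -2, 8, -8, -5, 18]
Extract 15: [8, -2, -5, -8, 15, 18]
Extract 8: [-2, -8, -5, 8, 15, 18]
Extract -2: [-5, -8, -2, 8, 15, 18]
Extract -5: [-8, -5, -2, 8, 15, 18]


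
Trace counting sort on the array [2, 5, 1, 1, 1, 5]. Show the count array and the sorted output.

Count array: [0, 3, 1, 0, 0, 2]
(count[i] = number of elements equal to i)
Cumulative count: [0, 3, 4, 4, 4, 6]
Sorted: [1, 1, 1, 2, 5, 5]


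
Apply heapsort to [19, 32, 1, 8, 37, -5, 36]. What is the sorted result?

Build heap: [37, 32, 36, 8, 19, -5, 1]
Extract 37: [36, 32, 1, 8, 19, -5, 37]
Extract 36: [32, 19, 1, 8, -5, 36, 37]
Extract 32: [19, 8, 1, -5, 32, 36, 37]
Extract 19: [8, -5, 1, 19, 32, 36, 37]
Extract 8: [1, -5, 8, 19, 32, 36, 37]
Extract 1: [-5, 1, 8, 19, 32, 36, 37]


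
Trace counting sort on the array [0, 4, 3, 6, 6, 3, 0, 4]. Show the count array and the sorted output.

Count array: [2, 0, 0, 2, 2, 0, 2]
(count[i] = number of elements equal to i)
Cumulative count: [2, 2, 2, 4, 6, 6, 8]
Sorted: [0, 0, 3, 3, 4, 4, 6, 6]


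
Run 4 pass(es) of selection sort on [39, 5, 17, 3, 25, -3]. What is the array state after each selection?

Pass 1: Select minimum -3 at index 5, swap -> [-3, 5, 17, 3, 25, 39]
Pass 2: Select minimum 3 at index 3, swap -> [-3, 3, 17, 5, 25, 39]
Pass 3: Select minimum 5 at index 3, swap -> [-3, 3, 5, 17, 25, 39]
Pass 4: Select minimum 17 at index 3, swap -> [-3, 3, 5, 17, 25, 39]


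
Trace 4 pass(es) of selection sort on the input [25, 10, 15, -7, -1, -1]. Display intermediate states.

Pass 1: Select minimum -7 at index 3, swap -> [-7, 10, 15, 25, -1, -1]
Pass 2: Select minimum -1 at index 4, swap -> [-7, -1, 15, 25, 10, -1]
Pass 3: Select minimum -1 at index 5, swap -> [-7, -1, -1, 25, 10, 15]
Pass 4: Select minimum 10 at index 4, swap -> [-7, -1, -1, 10, 25, 15]


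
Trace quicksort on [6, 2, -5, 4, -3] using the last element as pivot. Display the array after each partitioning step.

Partition 1: pivot=-3 at index 1 -> [-5, -3, 6, 4, 2]
Partition 2: pivot=2 at index 2 -> [-5, -3, 2, 4, 6]
Partition 3: pivot=6 at index 4 -> [-5, -3, 2, 4, 6]


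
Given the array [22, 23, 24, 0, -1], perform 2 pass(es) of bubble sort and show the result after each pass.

After pass 1: [22, 23, 0, -1, 24] (2 swaps)
After pass 2: [22, 0, -1, 23, 24] (2 swaps)
Total swaps: 4


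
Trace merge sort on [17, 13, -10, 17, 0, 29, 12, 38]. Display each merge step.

Divide and conquer:
  Merge [17] + [13] -> [13, 17]
  Merge [-10] + [17] -> [-10, 17]
  Merge [13, 17] + [-10, 17] -> [-10, 13, 17, 17]
  Merge [0] + [29] -> [0, 29]
  Merge [12] + [38] -> [12, 38]
  Merge [0, 29] + [12, 38] -> [0, 12, 29, 38]
  Merge [-10, 13, 17, 17] + [0, 12, 29, 38] -> [-10, 0, 12, 13, 17, 17, 29, 38]


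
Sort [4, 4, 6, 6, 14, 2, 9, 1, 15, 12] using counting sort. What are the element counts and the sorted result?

Count array: [0, 1, 1, 0, 2, 0, 2, 0, 0, 1, 0, 0, 1, 0, 1, 1]
(count[i] = number of elements equal to i)
Cumulative count: [0, 1, 2, 2, 4, 4, 6, 6, 6, 7, 7, 7, 8, 8, 9, 10]
Sorted: [1, 2, 4, 4, 6, 6, 9, 12, 14, 15]


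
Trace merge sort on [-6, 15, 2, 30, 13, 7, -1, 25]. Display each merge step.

Divide and conquer:
  Merge [-6] + [15] -> [-6, 15]
  Merge [2] + [30] -> [2, 30]
  Merge [-6, 15] + [2, 30] -> [-6, 2, 15, 30]
  Merge [13] + [7] -> [7, 13]
  Merge [-1] + [25] -> [-1, 25]
  Merge [7, 13] + [-1, 25] -> [-1, 7, 13, 25]
  Merge [-6, 2, 15, 30] + [-1, 7, 13, 25] -> [-6, -1, 2, 7, 13, 15, 25, 30]


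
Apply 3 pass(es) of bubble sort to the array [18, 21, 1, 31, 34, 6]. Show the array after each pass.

After pass 1: [18, 1, 21, 31, 6, 34] (2 swaps)
After pass 2: [1, 18, 21, 6, 31, 34] (2 swaps)
After pass 3: [1, 18, 6, 21, 31, 34] (1 swaps)
Total swaps: 5


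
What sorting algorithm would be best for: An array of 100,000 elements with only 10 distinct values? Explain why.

Best choice: 3-way quicksort or Counting sort
Reason: 3-way (Dutch national flag) partitioning groups every copy of the pivot together, so with only d=10 distinct keys quicksort finishes in O(n log d) expected time, which is effectively linear; counting sort runs in O(n + k) where k is the size of the key range (not the number of distinct values), so it is linear when the 10 values are integers drawn from a small known range


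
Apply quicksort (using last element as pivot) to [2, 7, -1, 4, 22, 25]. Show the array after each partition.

Partition 1: pivot=25 at index 5 -> [2, 7, -1, 4, 22, 25]
Partition 2: pivot=22 at index 4 -> [2, 7, -1, 4, 22, 25]
Partition 3: pivot=4 at index 2 -> [2, -1, 4, 7, 22, 25]
Partition 4: pivot=-1 at index 0 -> [-1, 2, 4, 7, 22, 25]


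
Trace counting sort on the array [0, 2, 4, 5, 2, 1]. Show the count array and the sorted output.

Count array: [1, 1, 2, 0, 1, 1]
(count[i] = number of elements equal to i)
Cumulative count: [1, 2, 4, 4, 5, 6]
Sorted: [0, 1, 2, 2, 4, 5]


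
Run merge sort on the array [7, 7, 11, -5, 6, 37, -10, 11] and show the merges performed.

Divide and conquer:
  Merge [7] + [7] -> [7, 7]
  Merge [11] + [-5] -> [-5, 11]
  Merge [7, 7] + [-5, 11] -> [-5, 7, 7, 11]
  Merge [6] + [37] -> [6, 37]
  Merge [-10] + [11] -> [-10, 11]
  Merge [6, 37] + [-10, 11] -> [-10, 6, 11, 37]
  Merge [-5, 7, 7, 11] + [-10, 6, 11, 37] -> [-10, -5, 6, 7, 7, 11, 11, 37]


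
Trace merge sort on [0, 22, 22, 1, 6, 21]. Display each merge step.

Divide and conquer:
  Merge [22] + [22] -> [22, 22]
  Merge [0] + [22, 22] -> [0, 22, 22]
  Merge [6] + [21] -> [6, 21]
  Merge [1] + [6, 21] -> [1, 6, 21]
  Merge [0, 22, 22] + [1, 6, 21] -> [0, 1, 6, 21, 22, 22]


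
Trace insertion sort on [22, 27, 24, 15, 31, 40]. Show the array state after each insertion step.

First element 22 is already 'sorted'
Insert 27: shifted 0 elements -> [22, 27, 24, 15, 31, 40]
Insert 24: shifted 1 elements -> [22, 24, 27, 15, 31, 40]
Insert 15: shifted 3 elements -> [15, 22, 24, 27, 31, 40]
Insert 31: shifted 0 elements -> [15, 22, 24, 27, 31, 40]
Insert 40: shifted 0 elements -> [15, 22, 24, 27, 31, 40]


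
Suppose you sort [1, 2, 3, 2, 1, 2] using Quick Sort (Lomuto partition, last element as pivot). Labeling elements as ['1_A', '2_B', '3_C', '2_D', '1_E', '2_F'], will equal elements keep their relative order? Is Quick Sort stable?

Trace Quick Sort on the labeled array (the key is the number; the letter only tracks identity):
  Partition indices 0..5 around pivot 2_F -> [1_A, 2_B, 2_D, 1_E, 2_F, 3_C]
  Partition indices 0..3 around pivot 1_E -> [1_A, 1_E, 2_D, 2_B, 2_F, 3_C]
  Partition indices 2..3 around pivot 2_B -> [1_A, 1_E, 2_D, 2_B, 2_F, 3_C]
Final order: [1_A, 1_E, 2_D, 2_B, 2_F, 3_C]
Equal keys:
  value 1: originally 1_A, 1_E; after sorting 1_A, 1_E -> order preserved
  value 2: originally 2_B, 2_D, 2_F; after sorting 2_D, 2_B, 2_F -> order changed
Equal keys were reordered, so Quick Sort is not stable: partition swaps elements across long distances and can reorder equal keys. (One such input is enough; an unstable sort may happen to preserve order on other inputs, but it gives no guarantee.)
Answer: Not stable


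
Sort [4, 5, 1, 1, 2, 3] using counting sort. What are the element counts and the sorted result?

Count array: [0, 2, 1, 1, 1, 1]
(count[i] = number of elements equal to i)
Cumulative count: [0, 2, 3, 4, 5, 6]
Sorted: [1, 1, 2, 3, 4, 5]


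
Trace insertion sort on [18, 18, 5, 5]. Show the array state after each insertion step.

First element 18 is already 'sorted'
Insert 18: shifted 0 elements -> [18, 18, 5, 5]
Insert 5: shifted 2 elements -> [5, 18, 18, 5]
Insert 5: shifted 2 elements -> [5, 5, 18, 18]


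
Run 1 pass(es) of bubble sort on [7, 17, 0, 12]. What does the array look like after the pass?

After pass 1: [7, 0, 12, 17] (2 swaps)
Total swaps: 2


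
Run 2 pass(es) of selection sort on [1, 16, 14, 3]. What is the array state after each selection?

Pass 1: Select minimum 1 at index 0, swap -> [1, 16, 14, 3]
Pass 2: Select minimum 3 at index 3, swap -> [1, 3, 14, 16]
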